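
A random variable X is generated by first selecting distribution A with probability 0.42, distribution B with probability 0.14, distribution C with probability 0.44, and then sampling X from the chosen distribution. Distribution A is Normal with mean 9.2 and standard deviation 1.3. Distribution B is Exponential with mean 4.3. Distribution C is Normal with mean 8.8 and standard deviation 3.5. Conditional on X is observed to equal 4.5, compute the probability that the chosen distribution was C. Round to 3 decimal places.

0.670

Likelihoods f(4.5 | ·): A: 0.000445281; B: 0.0816653; C: 0.0535899.
Posterior ∝ prior × likelihood. Numerator for C: 0.44·0.0535899 = 0.0235795.
Normalizing constant: 0.42·0.000445281 + 0.14·0.0816653 + 0.44·0.0535899 = 0.0351997.
P(C | observation) = 0.0235795 / 0.0351997 = 0.669879.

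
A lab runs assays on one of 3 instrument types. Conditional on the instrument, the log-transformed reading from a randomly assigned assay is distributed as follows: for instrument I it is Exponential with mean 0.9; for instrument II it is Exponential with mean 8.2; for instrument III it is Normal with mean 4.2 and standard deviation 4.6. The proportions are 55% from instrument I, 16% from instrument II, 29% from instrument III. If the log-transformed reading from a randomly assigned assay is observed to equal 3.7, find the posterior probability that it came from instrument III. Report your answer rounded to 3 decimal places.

0.527

Likelihoods f(3.7 | ·): I: 0.0182106; II: 0.0776648; III: 0.0862158.
Posterior ∝ prior × likelihood. Numerator for III: 0.29·0.0862158 = 0.0250026.
Normalizing constant: 0.55·0.0182106 + 0.16·0.0776648 + 0.29·0.0862158 = 0.0474448.
P(III | observation) = 0.0250026 / 0.0474448 = 0.526983.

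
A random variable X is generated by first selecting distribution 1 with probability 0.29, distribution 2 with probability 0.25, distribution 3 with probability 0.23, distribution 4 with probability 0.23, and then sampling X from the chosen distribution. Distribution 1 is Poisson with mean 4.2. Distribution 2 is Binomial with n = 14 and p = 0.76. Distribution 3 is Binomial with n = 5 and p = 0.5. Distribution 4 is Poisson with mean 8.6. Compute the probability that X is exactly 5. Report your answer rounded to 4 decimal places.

0.0715

Conditional on each component, P(X = 5): 1: 0.163316; 2: 0.00134101; 3: 0.03125; 4: 0.0721736.
By total probability, P(X = 5) = 0.29·0.163316 + 0.25·0.00134101 + 0.23·0.03125 + 0.23·0.0721736 = 0.0714843.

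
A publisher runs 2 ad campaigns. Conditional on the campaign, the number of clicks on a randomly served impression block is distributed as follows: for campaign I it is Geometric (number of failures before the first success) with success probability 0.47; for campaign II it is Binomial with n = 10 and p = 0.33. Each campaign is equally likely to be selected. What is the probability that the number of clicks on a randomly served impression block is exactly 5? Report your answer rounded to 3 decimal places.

0.076

Conditional on each campaign, P(X = 5): I: 0.0196552; II: 0.133151.
By total probability, P(X = 5) = 0.5·0.0196552 + 0.5·0.133151 = 0.0764031.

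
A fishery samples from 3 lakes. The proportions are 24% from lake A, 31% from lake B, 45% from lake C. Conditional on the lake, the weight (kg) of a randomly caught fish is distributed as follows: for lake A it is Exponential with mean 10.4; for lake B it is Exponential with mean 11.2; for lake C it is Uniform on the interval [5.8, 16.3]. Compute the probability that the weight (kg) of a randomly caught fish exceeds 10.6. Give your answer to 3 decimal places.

Conditional on each lake, P(X > 10.6): A: 0.360872; B: 0.388125; C: 0.542857.
By total probability, P(X > 10.6) = 0.24·0.360872 + 0.31·0.388125 + 0.45·0.542857 = 0.451214.

0.451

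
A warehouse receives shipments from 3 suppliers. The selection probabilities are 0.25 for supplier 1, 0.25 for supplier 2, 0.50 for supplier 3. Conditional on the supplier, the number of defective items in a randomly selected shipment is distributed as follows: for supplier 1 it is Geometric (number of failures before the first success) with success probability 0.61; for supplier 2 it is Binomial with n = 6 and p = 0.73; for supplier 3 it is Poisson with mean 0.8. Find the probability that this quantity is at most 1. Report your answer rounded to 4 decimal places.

0.6180

Conditional on each supplier, P(X ≤ 1): 1: 0.8479; 2: 0.00667224; 3: 0.808792.
By total probability, P(X ≤ 1) = 0.25·0.8479 + 0.25·0.00667224 + 0.5·0.808792 = 0.618039.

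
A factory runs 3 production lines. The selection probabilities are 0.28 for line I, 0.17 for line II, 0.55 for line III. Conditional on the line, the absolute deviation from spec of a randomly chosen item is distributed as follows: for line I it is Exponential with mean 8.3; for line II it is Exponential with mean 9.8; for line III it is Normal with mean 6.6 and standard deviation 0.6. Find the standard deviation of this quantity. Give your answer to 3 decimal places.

Per component, I: μ=8.3, E[X²]=137.78; II: μ=9.8, E[X²]=192.08; III: μ=6.6, E[X²]=43.92.
E[X] = 0.28·8.3 + 0.17·9.8 + 0.55·6.6 = 7.62.
E[X²] = 0.28·137.78 + 0.17·192.08 + 0.55·43.92 = 95.388.
Var(X) = E[X²] − (E[X])² = 95.388 − 58.0644 = 37.3236.
SD(X) = √37.3236 = 6.1093.

6.109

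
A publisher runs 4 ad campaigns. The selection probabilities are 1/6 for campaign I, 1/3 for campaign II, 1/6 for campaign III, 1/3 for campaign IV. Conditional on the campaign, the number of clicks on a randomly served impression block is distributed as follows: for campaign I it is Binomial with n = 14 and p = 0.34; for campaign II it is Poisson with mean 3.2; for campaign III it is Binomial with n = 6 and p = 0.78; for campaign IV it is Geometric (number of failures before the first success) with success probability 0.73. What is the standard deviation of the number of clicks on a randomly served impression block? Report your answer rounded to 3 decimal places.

2.276

Per component, I: μ=4.76, E[X²]=25.7992; II: μ=3.2, E[X²]=13.44; III: μ=4.68, E[X²]=22.932; IV: μ=0.369863, E[X²]=0.64346.
E[X] = 0.166667·4.76 + 0.333333·3.2 + 0.166667·4.68 + 0.333333·0.369863 = 2.76329.
E[X²] = 0.166667·25.7992 + 0.333333·13.44 + 0.166667·22.932 + 0.333333·0.64346 = 12.8164.
Var(X) = E[X²] − (E[X])² = 12.8164 − 7.63576 = 5.18059.
SD(X) = √5.18059 = 2.27609.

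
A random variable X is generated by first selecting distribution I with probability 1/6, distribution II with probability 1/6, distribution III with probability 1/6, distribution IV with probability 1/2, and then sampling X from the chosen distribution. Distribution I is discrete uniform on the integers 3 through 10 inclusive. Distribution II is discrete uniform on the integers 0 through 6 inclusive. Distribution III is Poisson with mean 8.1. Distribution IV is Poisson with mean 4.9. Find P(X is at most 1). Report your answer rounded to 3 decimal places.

Conditional on each component, P(X ≤ 1): I: 0; II: 0.285714; III: 0.00276221; IV: 0.0439348.
By total probability, P(X ≤ 1) = 0.166667·0 + 0.166667·0.285714 + 0.166667·0.00276221 + 0.5·0.0439348 = 0.0700468.

0.070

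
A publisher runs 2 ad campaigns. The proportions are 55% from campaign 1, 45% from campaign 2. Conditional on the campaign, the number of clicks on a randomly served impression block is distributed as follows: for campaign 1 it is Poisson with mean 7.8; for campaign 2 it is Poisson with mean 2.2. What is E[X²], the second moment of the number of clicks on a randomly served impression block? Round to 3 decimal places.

40.920

For each component E[X²] = Var + (mean)², giving 1: 68.64; 2: 7.04.
Overall E[X²] = 0.55·68.64 + 0.45·7.04 = 40.92.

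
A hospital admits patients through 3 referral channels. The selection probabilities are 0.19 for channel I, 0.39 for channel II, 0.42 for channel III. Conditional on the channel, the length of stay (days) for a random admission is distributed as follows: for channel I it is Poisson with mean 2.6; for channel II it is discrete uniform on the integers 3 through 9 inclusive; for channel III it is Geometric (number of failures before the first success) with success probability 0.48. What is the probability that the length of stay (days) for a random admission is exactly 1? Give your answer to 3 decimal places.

0.142

Conditional on each channel, P(X = 1): I: 0.193111; II: 0; III: 0.2496.
By total probability, P(X = 1) = 0.19·0.193111 + 0.39·0 + 0.42·0.2496 = 0.141523.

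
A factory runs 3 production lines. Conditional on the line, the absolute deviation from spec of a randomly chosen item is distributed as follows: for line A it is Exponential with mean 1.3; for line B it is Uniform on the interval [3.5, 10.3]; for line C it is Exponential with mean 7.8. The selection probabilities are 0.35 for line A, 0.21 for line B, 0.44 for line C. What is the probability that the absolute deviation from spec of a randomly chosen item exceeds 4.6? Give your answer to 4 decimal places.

Conditional on each line, P(X > 4.6): A: 0.029058; B: 0.838235; C: 0.554469.
By total probability, P(X > 4.6) = 0.35·0.029058 + 0.21·0.838235 + 0.44·0.554469 = 0.430166.

0.4302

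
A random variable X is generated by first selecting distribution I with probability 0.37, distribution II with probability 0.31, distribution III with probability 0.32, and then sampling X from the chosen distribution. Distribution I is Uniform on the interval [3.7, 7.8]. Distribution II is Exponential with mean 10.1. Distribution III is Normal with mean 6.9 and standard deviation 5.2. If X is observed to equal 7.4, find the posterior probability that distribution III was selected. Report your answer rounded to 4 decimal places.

0.1888

Likelihoods f(7.4 | ·): I: 0.243902; II: 0.0475864; III: 0.0763658.
Posterior ∝ prior × likelihood. Numerator for III: 0.32·0.0763658 = 0.0244371.
Normalizing constant: 0.37·0.243902 + 0.31·0.0475864 + 0.32·0.0763658 = 0.129433.
P(III | observation) = 0.0244371 / 0.129433 = 0.188801.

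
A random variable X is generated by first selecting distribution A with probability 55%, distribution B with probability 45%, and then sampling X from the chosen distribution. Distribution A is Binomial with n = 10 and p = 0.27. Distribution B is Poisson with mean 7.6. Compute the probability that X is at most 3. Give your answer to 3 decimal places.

Conditional on each component, P(X ≤ 3): A: 0.727424; B: 0.0553713.
By total probability, P(X ≤ 3) = 0.55·0.727424 + 0.45·0.0553713 = 0.425.

0.425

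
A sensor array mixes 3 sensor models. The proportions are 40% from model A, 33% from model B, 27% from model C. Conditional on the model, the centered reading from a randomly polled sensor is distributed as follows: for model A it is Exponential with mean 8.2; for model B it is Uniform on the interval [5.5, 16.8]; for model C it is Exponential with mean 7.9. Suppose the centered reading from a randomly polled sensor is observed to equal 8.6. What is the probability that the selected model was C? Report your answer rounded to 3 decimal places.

Likelihoods f(8.6 | ·): A: 0.0427274; B: 0.0884956; C: 0.0426184.
Posterior ∝ prior × likelihood. Numerator for C: 0.27·0.0426184 = 0.011507.
Normalizing constant: 0.4·0.0427274 + 0.33·0.0884956 + 0.27·0.0426184 = 0.0578015.
P(C | observation) = 0.011507 / 0.0578015 = 0.199077.

0.199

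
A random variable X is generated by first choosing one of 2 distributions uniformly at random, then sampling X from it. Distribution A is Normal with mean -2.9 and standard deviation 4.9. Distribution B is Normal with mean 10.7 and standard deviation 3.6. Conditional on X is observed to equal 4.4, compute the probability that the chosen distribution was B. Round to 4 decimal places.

Likelihoods f(4.4 | ·): A: 0.0268385; B: 0.0239659.
Posterior ∝ prior × likelihood. Numerator for B: 0.5·0.0239659 = 0.011983.
Normalizing constant: 0.5·0.0268385 + 0.5·0.0239659 = 0.0254022.
P(B | observation) = 0.011983 / 0.0254022 = 0.47173.

0.4717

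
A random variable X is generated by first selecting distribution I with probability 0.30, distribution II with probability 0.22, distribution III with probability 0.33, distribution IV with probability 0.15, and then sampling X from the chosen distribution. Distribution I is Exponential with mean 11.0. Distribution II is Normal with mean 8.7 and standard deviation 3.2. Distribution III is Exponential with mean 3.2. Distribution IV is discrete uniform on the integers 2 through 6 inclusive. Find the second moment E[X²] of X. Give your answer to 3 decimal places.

100.963

For each component E[X²] = Var + (mean)², giving I: 242; II: 85.93; III: 20.48; IV: 18.
Overall E[X²] = 0.3·242 + 0.22·85.93 + 0.33·20.48 + 0.15·18 = 100.963.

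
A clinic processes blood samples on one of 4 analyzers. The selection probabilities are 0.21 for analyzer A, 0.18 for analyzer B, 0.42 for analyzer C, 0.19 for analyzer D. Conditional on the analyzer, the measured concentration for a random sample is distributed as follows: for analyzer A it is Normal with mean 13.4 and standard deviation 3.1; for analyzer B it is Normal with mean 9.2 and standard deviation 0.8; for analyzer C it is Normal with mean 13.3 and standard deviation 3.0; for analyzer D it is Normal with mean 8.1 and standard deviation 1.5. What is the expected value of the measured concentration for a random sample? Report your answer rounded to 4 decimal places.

11.5950

Component means — A: 13.4; B: 9.2; C: 13.3; D: 8.1.
E[X] = 0.21·13.4 + 0.18·9.2 + 0.42·13.3 + 0.19·8.1 = 11.595.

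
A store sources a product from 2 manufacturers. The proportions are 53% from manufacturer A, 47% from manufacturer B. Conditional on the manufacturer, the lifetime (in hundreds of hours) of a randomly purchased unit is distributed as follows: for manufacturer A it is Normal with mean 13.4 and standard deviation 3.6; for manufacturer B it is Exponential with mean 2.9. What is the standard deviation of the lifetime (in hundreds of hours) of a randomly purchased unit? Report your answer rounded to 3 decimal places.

Per component, A: μ=13.4, E[X²]=192.52; B: μ=2.9, E[X²]=16.82.
E[X] = 0.53·13.4 + 0.47·2.9 = 8.465.
E[X²] = 0.53·192.52 + 0.47·16.82 = 109.941.
Var(X) = E[X²] − (E[X])² = 109.941 − 71.6562 = 38.2848.
SD(X) = √38.2848 = 6.18747.

6.187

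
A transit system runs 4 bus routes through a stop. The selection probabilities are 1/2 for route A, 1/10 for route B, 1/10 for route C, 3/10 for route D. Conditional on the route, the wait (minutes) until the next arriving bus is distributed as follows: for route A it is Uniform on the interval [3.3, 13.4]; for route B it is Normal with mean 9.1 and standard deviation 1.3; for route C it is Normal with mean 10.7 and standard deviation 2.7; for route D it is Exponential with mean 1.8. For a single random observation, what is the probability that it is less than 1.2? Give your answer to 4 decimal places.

Conditional on each route, P(X < 1.2): A: 0; B: 6.12552e-10; C: 0.000216982; D: 0.486583.
By total probability, P(X < 1.2) = 0.5·0 + 0.1·6.12552e-10 + 0.1·0.000216982 + 0.3·0.486583 = 0.145997.

0.1460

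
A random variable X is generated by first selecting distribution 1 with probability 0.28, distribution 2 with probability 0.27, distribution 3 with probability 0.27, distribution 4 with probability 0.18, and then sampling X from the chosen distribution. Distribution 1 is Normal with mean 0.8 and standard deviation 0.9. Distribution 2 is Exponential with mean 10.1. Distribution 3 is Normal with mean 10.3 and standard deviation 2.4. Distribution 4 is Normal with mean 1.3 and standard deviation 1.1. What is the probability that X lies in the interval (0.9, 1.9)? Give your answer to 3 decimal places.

0.183

Conditional on each component, P(0.9 < X < 1.9): 1: 0.344952; 2: 0.0862297; 3: 0.000187738; 4: 0.349215.
By total probability, P(0.9 < X < 1.9) = 0.28·0.344952 + 0.27·0.0862297 + 0.27·0.000187738 + 0.18·0.349215 = 0.182778.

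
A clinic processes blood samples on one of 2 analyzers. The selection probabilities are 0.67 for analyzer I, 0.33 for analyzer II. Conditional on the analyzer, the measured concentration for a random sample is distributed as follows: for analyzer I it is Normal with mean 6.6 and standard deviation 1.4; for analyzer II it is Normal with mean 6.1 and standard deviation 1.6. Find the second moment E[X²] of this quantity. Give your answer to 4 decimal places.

For each component E[X²] = Var + (mean)², giving I: 45.52; II: 39.77.
Overall E[X²] = 0.67·45.52 + 0.33·39.77 = 43.6225.

43.6225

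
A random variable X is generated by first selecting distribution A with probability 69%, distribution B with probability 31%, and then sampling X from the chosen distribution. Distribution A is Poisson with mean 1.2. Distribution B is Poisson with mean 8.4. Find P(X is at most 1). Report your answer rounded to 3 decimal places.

Conditional on each component, P(X ≤ 1): A: 0.662627; B: 0.00211375.
By total probability, P(X ≤ 1) = 0.69·0.662627 + 0.31·0.00211375 = 0.457868.

0.458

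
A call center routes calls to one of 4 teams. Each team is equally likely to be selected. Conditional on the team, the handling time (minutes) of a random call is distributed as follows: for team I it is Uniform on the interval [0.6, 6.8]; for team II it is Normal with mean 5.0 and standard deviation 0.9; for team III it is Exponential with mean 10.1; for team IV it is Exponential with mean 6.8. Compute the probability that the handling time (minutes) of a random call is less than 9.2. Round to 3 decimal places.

Conditional on each team, P(X < 9.2): I: 1; II: 0.999998; III: 0.597834; IV: 0.741521.
By total probability, P(X < 9.2) = 0.25·1 + 0.25·0.999998 + 0.25·0.597834 + 0.25·0.741521 = 0.834838.

0.835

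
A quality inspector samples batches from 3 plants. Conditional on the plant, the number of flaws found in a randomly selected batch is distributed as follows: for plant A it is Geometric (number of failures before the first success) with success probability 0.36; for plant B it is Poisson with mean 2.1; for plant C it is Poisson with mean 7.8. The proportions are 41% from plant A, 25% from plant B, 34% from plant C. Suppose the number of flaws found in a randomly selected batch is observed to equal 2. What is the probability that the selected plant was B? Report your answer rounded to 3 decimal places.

Likelihoods P(X=2 | ·): A: 0.147456; B: 0.270016; C: 0.0124641.
Posterior ∝ prior × likelihood. Numerator for B: 0.25·0.270016 = 0.0675041.
Normalizing constant: 0.41·0.147456 + 0.25·0.270016 + 0.34·0.0124641 = 0.132199.
P(B | observation) = 0.0675041 / 0.132199 = 0.510625.

0.511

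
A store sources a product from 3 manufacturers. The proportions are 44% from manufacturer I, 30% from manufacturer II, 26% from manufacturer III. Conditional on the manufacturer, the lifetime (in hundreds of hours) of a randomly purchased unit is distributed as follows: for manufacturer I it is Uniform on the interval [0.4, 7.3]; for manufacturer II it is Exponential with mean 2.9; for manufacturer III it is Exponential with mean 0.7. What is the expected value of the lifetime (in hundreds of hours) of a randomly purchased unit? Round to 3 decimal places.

2.746

Component means — I: 3.85; II: 2.9; III: 0.7.
E[X] = 0.44·3.85 + 0.3·2.9 + 0.26·0.7 = 2.746.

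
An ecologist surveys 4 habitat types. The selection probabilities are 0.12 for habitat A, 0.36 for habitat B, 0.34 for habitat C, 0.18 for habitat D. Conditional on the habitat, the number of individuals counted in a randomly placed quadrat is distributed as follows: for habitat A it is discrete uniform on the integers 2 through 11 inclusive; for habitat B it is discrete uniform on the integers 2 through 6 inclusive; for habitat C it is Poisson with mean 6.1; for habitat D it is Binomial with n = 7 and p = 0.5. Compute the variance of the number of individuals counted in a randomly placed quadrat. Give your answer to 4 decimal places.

Per component, A: μ=6.5, E[X²]=50.5; B: μ=4, E[X²]=18; C: μ=6.1, E[X²]=43.31; D: μ=3.5, E[X²]=14.
E[X] = 0.12·6.5 + 0.36·4 + 0.34·6.1 + 0.18·3.5 = 4.924.
E[X²] = 0.12·50.5 + 0.36·18 + 0.34·43.31 + 0.18·14 = 29.7854.
Var(X) = E[X²] − (E[X])² = 29.7854 − 24.2458 = 5.53962.

5.5396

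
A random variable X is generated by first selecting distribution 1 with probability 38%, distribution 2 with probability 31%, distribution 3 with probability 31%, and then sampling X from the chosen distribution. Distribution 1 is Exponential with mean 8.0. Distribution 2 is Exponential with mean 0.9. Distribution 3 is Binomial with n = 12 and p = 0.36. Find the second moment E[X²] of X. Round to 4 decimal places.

For each component E[X²] = Var + (mean)², giving 1: 128; 2: 1.62; 3: 21.4272.
Overall E[X²] = 0.38·128 + 0.31·1.62 + 0.31·21.4272 = 55.7846.

55.7846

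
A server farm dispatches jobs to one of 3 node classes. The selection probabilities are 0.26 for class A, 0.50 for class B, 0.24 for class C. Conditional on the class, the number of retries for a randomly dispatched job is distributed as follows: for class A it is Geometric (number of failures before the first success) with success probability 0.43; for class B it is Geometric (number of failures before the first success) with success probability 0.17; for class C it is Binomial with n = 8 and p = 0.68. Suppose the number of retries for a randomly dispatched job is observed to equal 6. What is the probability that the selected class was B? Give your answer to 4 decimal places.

0.2789

Likelihoods P(X=6 | ·): A: 0.0147475; B: 0.0555799; C: 0.283473.
Posterior ∝ prior × likelihood. Numerator for B: 0.5·0.0555799 = 0.0277899.
Normalizing constant: 0.26·0.0147475 + 0.5·0.0555799 + 0.24·0.283473 = 0.0996578.
P(B | observation) = 0.0277899 / 0.0996578 = 0.278854.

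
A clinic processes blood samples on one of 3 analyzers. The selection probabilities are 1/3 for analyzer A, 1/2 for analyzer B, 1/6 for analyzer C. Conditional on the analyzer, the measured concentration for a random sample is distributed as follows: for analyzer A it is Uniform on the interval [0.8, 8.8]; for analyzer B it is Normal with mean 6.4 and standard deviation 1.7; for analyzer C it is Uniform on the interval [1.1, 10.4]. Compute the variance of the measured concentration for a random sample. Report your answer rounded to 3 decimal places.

4.936

Per component, A: μ=4.8, E[X²]=28.3733; B: μ=6.4, E[X²]=43.85; C: μ=5.75, E[X²]=40.27.
E[X] = 0.333333·4.8 + 0.5·6.4 + 0.166667·5.75 = 5.75833.
E[X²] = 0.333333·28.3733 + 0.5·43.85 + 0.166667·40.27 = 38.0944.
Var(X) = E[X²] − (E[X])² = 38.0944 − 33.1584 = 4.93604.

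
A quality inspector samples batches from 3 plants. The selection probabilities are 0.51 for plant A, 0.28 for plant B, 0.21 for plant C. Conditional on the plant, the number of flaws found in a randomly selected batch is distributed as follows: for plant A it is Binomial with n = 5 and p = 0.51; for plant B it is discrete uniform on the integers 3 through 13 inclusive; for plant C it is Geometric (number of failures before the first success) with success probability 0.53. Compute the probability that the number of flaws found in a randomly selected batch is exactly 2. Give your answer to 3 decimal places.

Conditional on each plant, P(X = 2): A: 0.306005; B: 0; C: 0.117077.
By total probability, P(X = 2) = 0.51·0.306005 + 0.28·0 + 0.21·0.117077 = 0.180649.

0.181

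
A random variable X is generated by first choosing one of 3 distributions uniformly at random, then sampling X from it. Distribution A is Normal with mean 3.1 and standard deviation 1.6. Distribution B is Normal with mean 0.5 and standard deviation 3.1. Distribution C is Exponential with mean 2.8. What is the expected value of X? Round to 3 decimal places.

2.133

Component means — A: 3.1; B: 0.5; C: 2.8.
E[X] = 0.333333·3.1 + 0.333333·0.5 + 0.333333·2.8 = 2.13333.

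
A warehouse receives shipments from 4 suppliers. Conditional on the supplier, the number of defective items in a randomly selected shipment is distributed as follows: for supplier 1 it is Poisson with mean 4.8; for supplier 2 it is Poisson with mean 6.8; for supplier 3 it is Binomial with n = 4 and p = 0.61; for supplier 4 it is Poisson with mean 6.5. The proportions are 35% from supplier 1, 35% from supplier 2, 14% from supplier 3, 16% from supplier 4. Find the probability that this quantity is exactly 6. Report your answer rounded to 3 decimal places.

0.128

Conditional on each supplier, P(X = 6): 1: 0.139798; 2: 0.152939; 3: 0; 4: 0.157483.
By total probability, P(X = 6) = 0.35·0.139798 + 0.35·0.152939 + 0.14·0 + 0.16·0.157483 = 0.127655.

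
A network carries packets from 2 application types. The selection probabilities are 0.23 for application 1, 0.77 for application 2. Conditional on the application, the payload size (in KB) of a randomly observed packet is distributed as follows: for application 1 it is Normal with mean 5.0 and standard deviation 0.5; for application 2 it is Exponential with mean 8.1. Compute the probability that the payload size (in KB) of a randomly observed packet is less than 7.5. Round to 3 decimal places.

Conditional on each application, P(X < 7.5): 1: 1; 2: 0.603836.
By total probability, P(X < 7.5) = 0.23·1 + 0.77·0.603836 = 0.694953.

0.695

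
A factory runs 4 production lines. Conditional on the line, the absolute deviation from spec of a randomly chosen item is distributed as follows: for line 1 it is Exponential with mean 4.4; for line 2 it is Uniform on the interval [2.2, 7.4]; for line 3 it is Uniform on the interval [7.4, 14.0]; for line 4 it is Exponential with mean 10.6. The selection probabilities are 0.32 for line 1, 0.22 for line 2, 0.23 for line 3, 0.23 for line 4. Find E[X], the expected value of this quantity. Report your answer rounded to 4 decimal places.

Component means — 1: 4.4; 2: 4.8; 3: 10.7; 4: 10.6.
E[X] = 0.32·4.4 + 0.22·4.8 + 0.23·10.7 + 0.23·10.6 = 7.363.

7.3630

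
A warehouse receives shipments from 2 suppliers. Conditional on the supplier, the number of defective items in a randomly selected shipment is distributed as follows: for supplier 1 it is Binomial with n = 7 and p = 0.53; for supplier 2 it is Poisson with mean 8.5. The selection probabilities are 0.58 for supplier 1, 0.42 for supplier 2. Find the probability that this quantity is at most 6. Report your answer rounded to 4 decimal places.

0.6808

Conditional on each supplier, P(X ≤ 6): 1: 0.988253; 2: 0.256178.
By total probability, P(X ≤ 6) = 0.58·0.988253 + 0.42·0.256178 = 0.680781.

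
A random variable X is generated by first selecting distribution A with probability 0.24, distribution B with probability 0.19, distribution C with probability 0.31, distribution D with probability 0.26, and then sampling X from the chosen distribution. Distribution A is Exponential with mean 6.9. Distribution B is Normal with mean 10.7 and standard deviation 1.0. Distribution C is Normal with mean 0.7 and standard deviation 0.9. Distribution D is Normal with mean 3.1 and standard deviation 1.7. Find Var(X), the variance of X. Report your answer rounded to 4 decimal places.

Per component, A: μ=6.9, E[X²]=95.22; B: μ=10.7, E[X²]=115.49; C: μ=0.7, E[X²]=1.3; D: μ=3.1, E[X²]=12.5.
E[X] = 0.24·6.9 + 0.19·10.7 + 0.31·0.7 + 0.26·3.1 = 4.712.
E[X²] = 0.24·95.22 + 0.19·115.49 + 0.31·1.3 + 0.26·12.5 = 48.4489.
Var(X) = E[X²] − (E[X])² = 48.4489 − 22.2029 = 26.246.

26.2460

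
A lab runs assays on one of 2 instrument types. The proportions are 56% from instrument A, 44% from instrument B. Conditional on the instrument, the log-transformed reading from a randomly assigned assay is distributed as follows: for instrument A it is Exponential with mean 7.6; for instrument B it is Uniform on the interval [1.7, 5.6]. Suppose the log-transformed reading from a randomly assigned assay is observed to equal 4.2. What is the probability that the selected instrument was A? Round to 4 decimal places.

Likelihoods f(4.2 | ·): A: 0.0757149; B: 0.25641.
Posterior ∝ prior × likelihood. Numerator for A: 0.56·0.0757149 = 0.0424004.
Normalizing constant: 0.56·0.0757149 + 0.44·0.25641 = 0.155221.
P(A | observation) = 0.0424004 / 0.155221 = 0.273161.

0.2732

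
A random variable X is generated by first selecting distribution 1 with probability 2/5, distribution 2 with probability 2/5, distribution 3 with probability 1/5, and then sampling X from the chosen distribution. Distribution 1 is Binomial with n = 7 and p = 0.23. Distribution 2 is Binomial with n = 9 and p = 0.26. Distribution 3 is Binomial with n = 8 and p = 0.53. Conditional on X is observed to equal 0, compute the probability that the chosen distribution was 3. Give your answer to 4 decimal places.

Likelihoods P(X=0 | ·): 1: 0.160485; 2: 0.0665404; 3: 0.00238113.
Posterior ∝ prior × likelihood. Numerator for 3: 0.2·0.00238113 = 0.000476226.
Normalizing constant: 0.4·0.160485 + 0.4·0.0665404 + 0.2·0.00238113 = 0.0912865.
P(3 | observation) = 0.000476226 / 0.0912865 = 0.00521683.

0.0052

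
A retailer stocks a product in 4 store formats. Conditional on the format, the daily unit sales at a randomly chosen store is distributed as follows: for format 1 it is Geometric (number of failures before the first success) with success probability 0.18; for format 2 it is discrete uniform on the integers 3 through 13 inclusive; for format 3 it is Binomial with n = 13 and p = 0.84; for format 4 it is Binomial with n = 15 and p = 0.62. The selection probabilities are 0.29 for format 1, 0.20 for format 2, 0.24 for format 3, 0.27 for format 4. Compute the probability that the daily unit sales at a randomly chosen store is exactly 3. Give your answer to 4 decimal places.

Conditional on each format, P(X = 3): 1: 0.0992462; 2: 0.0909091; 3: 1.86382e-06; 4: 0.000983082.
By total probability, P(X = 3) = 0.29·0.0992462 + 0.2·0.0909091 + 0.24·1.86382e-06 + 0.27·0.000983082 = 0.0472291.

0.0472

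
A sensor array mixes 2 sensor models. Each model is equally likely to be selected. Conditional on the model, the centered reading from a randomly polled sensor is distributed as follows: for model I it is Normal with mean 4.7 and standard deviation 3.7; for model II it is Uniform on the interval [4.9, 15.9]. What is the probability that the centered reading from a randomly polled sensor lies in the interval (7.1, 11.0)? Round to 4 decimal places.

Conditional on each model, P(7.1 < X < 11.0): I: 0.213971; II: 0.354545.
By total probability, P(7.1 < X < 11.0) = 0.5·0.213971 + 0.5·0.354545 = 0.284258.

0.2843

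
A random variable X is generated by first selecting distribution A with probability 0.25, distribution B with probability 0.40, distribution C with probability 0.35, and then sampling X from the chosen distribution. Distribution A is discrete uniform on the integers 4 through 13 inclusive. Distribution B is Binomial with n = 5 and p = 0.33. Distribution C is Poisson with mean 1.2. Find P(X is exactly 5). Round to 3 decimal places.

0.029

Conditional on each component, P(X = 5): A: 0.1; B: 0.00391354; C: 0.00624556.
By total probability, P(X = 5) = 0.25·0.1 + 0.4·0.00391354 + 0.35·0.00624556 = 0.0287514.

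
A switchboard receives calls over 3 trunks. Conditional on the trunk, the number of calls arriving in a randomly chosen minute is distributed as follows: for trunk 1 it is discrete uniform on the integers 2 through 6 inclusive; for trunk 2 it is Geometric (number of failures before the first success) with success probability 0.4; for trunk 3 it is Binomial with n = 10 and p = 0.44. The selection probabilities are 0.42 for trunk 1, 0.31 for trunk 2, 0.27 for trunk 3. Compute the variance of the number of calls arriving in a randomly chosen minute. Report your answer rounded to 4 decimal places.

Per component, 1: μ=4, E[X²]=18; 2: μ=1.5, E[X²]=6; 3: μ=4.4, E[X²]=21.824.
E[X] = 0.42·4 + 0.31·1.5 + 0.27·4.4 = 3.333.
E[X²] = 0.42·18 + 0.31·6 + 0.27·21.824 = 15.3125.
Var(X) = E[X²] − (E[X])² = 15.3125 − 11.1089 = 4.20359.

4.2036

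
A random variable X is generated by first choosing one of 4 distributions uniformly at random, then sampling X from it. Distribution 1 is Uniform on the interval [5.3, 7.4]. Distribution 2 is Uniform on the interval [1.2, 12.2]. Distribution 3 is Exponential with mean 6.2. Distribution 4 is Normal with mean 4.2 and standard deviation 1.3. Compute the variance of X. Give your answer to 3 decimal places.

13.599

Per component, 1: μ=6.35, E[X²]=40.69; 2: μ=6.7, E[X²]=54.9733; 3: μ=6.2, E[X²]=76.88; 4: μ=4.2, E[X²]=19.33.
E[X] = 0.25·6.35 + 0.25·6.7 + 0.25·6.2 + 0.25·4.2 = 5.8625.
E[X²] = 0.25·40.69 + 0.25·54.9733 + 0.25·76.88 + 0.25·19.33 = 47.9683.
Var(X) = E[X²] − (E[X])² = 47.9683 − 34.3689 = 13.5994.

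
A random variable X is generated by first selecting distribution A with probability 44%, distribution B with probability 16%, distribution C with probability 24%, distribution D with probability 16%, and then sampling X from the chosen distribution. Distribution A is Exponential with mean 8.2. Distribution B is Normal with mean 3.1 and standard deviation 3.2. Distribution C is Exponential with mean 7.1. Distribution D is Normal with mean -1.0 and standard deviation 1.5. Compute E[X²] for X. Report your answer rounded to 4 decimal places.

87.0640

For each component E[X²] = Var + (mean)², giving A: 134.48; B: 19.85; C: 100.82; D: 3.25.
Overall E[X²] = 0.44·134.48 + 0.16·19.85 + 0.24·100.82 + 0.16·3.25 = 87.064.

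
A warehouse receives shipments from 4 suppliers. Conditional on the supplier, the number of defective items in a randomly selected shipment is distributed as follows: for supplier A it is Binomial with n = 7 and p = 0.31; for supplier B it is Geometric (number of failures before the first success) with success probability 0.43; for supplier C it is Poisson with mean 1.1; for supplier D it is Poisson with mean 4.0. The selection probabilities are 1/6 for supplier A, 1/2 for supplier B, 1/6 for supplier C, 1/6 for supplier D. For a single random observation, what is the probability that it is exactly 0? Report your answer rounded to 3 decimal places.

Conditional on each supplier, P(X = 0): A: 0.0744635; B: 0.43; C: 0.332871; D: 0.0183156.
By total probability, P(X = 0) = 0.166667·0.0744635 + 0.5·0.43 + 0.166667·0.332871 + 0.166667·0.0183156 = 0.285942.

0.286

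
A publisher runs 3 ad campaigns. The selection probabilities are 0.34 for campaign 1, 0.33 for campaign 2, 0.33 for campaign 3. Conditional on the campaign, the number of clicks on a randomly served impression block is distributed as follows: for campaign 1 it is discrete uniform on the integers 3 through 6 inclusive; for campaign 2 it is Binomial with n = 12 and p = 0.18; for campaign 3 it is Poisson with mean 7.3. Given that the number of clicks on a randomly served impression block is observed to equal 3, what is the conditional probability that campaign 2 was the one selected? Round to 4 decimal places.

Likelihoods P(X=3 | ·): 1: 0.25; 2: 0.215063; 3: 0.0437993.
Posterior ∝ prior × likelihood. Numerator for 2: 0.33·0.215063 = 0.0709707.
Normalizing constant: 0.34·0.25 + 0.33·0.215063 + 0.33·0.0437993 = 0.170424.
P(2 | observation) = 0.0709707 / 0.170424 = 0.416435.

0.4164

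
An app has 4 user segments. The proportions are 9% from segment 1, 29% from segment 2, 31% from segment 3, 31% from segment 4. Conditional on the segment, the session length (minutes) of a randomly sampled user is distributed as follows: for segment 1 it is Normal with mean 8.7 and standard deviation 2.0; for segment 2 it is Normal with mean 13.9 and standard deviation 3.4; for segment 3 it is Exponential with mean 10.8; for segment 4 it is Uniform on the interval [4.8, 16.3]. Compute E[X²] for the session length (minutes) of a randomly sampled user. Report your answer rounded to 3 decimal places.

176.792

For each component E[X²] = Var + (mean)², giving 1: 79.69; 2: 204.77; 3: 233.28; 4: 122.323.
Overall E[X²] = 0.09·79.69 + 0.29·204.77 + 0.31·233.28 + 0.31·122.323 = 176.792.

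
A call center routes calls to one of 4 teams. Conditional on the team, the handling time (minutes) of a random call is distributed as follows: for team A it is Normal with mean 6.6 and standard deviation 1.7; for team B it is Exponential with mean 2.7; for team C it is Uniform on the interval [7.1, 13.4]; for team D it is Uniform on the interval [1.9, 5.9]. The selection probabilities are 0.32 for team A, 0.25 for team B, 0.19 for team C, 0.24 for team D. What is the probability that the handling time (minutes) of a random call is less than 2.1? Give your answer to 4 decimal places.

Conditional on each team, P(X < 2.1): A: 0.00405976; B: 0.540574; C: 0; D: 0.05.
By total probability, P(X < 2.1) = 0.32·0.00405976 + 0.25·0.540574 + 0.19·0 + 0.24·0.05 = 0.148443.

0.1484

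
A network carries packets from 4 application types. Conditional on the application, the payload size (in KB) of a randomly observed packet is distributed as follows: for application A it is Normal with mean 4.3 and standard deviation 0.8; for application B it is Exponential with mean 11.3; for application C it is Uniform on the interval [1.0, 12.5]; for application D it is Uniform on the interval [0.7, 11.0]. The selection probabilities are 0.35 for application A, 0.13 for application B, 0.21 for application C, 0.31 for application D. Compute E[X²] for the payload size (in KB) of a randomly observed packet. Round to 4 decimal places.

For each component E[X²] = Var + (mean)², giving A: 19.13; B: 255.38; C: 56.5833; D: 43.0633.
Overall E[X²] = 0.35·19.13 + 0.13·255.38 + 0.21·56.5833 + 0.31·43.0633 = 65.127.

65.1270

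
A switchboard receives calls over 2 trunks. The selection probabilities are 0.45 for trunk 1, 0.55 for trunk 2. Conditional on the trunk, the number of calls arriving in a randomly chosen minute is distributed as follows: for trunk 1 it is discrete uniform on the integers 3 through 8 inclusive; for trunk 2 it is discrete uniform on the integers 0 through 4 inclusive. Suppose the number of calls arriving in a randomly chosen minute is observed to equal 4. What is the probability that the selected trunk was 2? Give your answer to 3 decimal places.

Likelihoods P(X=4 | ·): 1: 0.166667; 2: 0.2.
Posterior ∝ prior × likelihood. Numerator for 2: 0.55·0.2 = 0.11.
Normalizing constant: 0.45·0.166667 + 0.55·0.2 = 0.185.
P(2 | observation) = 0.11 / 0.185 = 0.594595.

0.595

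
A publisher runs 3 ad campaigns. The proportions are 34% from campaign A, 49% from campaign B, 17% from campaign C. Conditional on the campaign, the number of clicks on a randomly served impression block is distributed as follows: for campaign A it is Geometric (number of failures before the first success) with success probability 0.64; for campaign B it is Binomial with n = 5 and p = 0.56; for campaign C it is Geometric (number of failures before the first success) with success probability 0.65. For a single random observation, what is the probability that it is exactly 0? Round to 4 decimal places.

Conditional on each campaign, P(X = 0): A: 0.64; B: 0.0164916; C: 0.65.
By total probability, P(X = 0) = 0.34·0.64 + 0.49·0.0164916 + 0.17·0.65 = 0.336181.

0.3362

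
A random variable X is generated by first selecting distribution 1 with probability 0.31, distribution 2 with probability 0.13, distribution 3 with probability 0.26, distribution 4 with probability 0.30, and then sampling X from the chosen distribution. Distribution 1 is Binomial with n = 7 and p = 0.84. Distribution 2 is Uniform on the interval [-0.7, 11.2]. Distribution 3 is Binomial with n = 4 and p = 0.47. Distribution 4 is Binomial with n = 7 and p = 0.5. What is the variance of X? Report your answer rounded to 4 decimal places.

5.1502

Per component, 1: μ=5.88, E[X²]=35.5152; 2: μ=5.25, E[X²]=39.3633; 3: μ=1.88, E[X²]=4.5308; 4: μ=3.5, E[X²]=14.
E[X] = 0.31·5.88 + 0.13·5.25 + 0.26·1.88 + 0.3·3.5 = 4.0441.
E[X²] = 0.31·35.5152 + 0.13·39.3633 + 0.26·4.5308 + 0.3·14 = 21.505.
Var(X) = E[X²] − (E[X])² = 21.505 − 16.3547 = 5.15021.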